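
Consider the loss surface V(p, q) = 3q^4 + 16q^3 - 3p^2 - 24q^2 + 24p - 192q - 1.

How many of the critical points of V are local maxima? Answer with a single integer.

1

V separates as a function of p plus a function of q, so ∇V=0 decouples.
∂V/∂p = -6(p - 4) = 0 at p ∈ {4}; ∂V/∂q = 12(q - 2)(q + 2)(q + 4) = 0 at q ∈ {-4, -2, 2}.
The Hessian is diagonal: diag(V_pp, V_qq). Second derivatives: V_pp(4)=-6; V_qq(-4)=144, V_qq(-2)=-96, V_qq(2)=288.
Local maxima occur where both diagonal entries negative: (4, -2). Count: 1.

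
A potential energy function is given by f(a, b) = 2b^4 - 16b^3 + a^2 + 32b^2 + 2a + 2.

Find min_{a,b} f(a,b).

f(a,b) separates as P(a) + Q(b) + 2, so its minimum is min P + min Q + 2.
P'(a) = 2a + 2 vanishes at a ∈ {-1}; Q'(b) = 8b(b - 4)(b - 2) vanishes at b ∈ {0, 2, 4}.
Local minima of P (where P''>0): P(-1)=-1. Local minima of Q: Q(0)=0, Q(4)=0.
So the global minimum of f is P(-1) + Q(0) + 2 = -1 + 0 + 2 = 1, attained at (-1, 0).

1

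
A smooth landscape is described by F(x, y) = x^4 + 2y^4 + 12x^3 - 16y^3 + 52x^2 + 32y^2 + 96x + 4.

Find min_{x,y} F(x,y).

-60

F(x,y) separates as P(x) + Q(y) + 4, so its minimum is min P + min Q + 4.
P'(x) = 4(x + 2)(x + 3)(x + 4) vanishes at x ∈ {-4, -3, -2}; Q'(y) = 8y(y - 4)(y - 2) vanishes at y ∈ {0, 2, 4}.
Local minima of P (where P''>0): P(-4)=-64, P(-2)=-64. Local minima of Q: Q(0)=0, Q(4)=0.
So the global minimum of F is P(-4) + Q(0) + 4 = -64 + 0 + 4 = -60, attained at (-4, 0).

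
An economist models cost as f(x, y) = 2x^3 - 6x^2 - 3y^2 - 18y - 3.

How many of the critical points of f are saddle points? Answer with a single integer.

f separates as a function of x plus a function of y, so ∇f=0 decouples.
∂f/∂x = 6x(x - 2) = 0 at x ∈ {0, 2}; ∂f/∂y = -6(y + 3) = 0 at y ∈ {-3}.
The Hessian is diagonal: diag(f_xx, f_yy). Second derivatives: f_xx(0)=-12, f_xx(2)=12; f_yy(-3)=-6.
Saddle points occur where the two diagonal entries have opposite signs: (2, -3). Count: 1.

1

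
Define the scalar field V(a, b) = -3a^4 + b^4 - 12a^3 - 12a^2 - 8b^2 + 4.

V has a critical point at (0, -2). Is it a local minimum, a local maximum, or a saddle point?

saddle point

The mixed partial ∂²V/∂a∂b is 0, so the Hessian at any point is diag(V_aa, V_bb) = diag(-12(3a^2 + 6a + 2), 4(3b^2 - 4)).
At (0, -2): H = diag(-24, 32).
The eigenvalues have opposite signs, so H is indefinite: a saddle point.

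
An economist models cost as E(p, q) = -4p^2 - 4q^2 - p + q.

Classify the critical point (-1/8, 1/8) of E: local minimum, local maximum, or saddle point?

local maximum

The Hessian of E is constant: H = [[-8, 0], [0, -8]].
det(H) = (-8)·(-8) − 0² = 64.
det(H) > 0 and tr(H) = -16 < 0, so H is negative definite and the point is a local maximum.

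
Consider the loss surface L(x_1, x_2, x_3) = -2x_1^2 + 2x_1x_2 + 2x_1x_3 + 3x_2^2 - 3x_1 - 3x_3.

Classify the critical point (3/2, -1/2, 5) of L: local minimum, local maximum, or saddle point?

The Hessian is constant: H = [[-4, 2, 2], [2, 6, 0], [2, 0, 0]].
Leading principal minors: Δ₁ = -4, Δ₂ = -28, Δ₃ = -24.
The minors fit neither the all-positive nor the alternating-sign pattern, so H is indefinite: a saddle point.

saddle point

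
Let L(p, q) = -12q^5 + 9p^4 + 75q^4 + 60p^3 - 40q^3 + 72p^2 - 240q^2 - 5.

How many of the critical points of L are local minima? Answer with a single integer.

4

L separates as a function of p plus a function of q, so ∇L=0 decouples.
∂L/∂p = 36p(p + 1)(p + 4) = 0 at p ∈ {-4, -1, 0}; ∂L/∂q = -60q(q - 4)(q - 2)(q + 1) = 0 at q ∈ {-1, 0, 2, 4}.
The Hessian is diagonal: diag(L_pp, L_qq). Second derivatives: L_pp(-4)=432, L_pp(-1)=-108, L_pp(0)=144; L_qq(-1)=900, L_qq(0)=-480, L_qq(2)=720, L_qq(4)=-2400.
Local minima occur where both diagonal entries positive: (-4, -1), (-4, 2), (0, -1), (0, 2). Count: 4.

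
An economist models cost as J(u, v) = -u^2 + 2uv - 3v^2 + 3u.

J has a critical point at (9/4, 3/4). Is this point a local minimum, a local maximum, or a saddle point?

local maximum

The Hessian of J is constant: H = [[-2, 2], [2, -6]].
det(H) = (-2)·(-6) − 2² = 8.
det(H) > 0 and tr(H) = -8 < 0, so H is negative definite and the point is a local maximum.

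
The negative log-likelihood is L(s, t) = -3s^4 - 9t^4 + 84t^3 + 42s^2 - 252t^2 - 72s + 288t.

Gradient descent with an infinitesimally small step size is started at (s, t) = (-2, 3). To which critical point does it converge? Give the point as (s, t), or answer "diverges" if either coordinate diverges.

L is separable, so gradient descent decouples: s follows -∂L/∂s, t follows -∂L/∂t.
∂L/∂s = -12(s - 2)(s - 1)(s + 3); at s=-2 this is -144, so s increases.
∂L/∂t = -36(t - 4)(t - 2)(t - 1); at t=3 this is 72, so t decreases.
s converges to its nearest critical value 1 (a local min of the s-part); t converges to 2. The iterate converges to (1, 2).

(1, 2)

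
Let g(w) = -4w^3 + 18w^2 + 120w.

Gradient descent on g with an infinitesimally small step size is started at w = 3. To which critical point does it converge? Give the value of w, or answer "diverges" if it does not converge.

g'(w) = -12(w - 5)(w + 2), so g'(3) = 120.
Gradient descent moves in the -g' direction, i.e. w is decreasing.
The nearest critical point in that direction is w = -2, where g'' = 84 > 0 (a local minimum). The iterate converges there.

-2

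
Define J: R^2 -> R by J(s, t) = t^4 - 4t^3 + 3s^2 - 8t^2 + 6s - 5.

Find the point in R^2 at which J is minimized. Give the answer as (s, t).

(-1, 4)

J(s,t) separates as P(s) + Q(t) − 5, so its minimum is min P + min Q − 5.
P'(s) = 6s + 6 vanishes at s ∈ {-1}; Q'(t) = 4t(t - 4)(t + 1) vanishes at t ∈ {-1, 0, 4}.
Local minima of P (where P''>0): P(-1)=-3. Local minima of Q: Q(-1)=-3, Q(4)=-128.
So the global minimum of J is P(-1) + Q(4) − 5 = -3 − 128 − 5 = -136, attained at (-1, 4).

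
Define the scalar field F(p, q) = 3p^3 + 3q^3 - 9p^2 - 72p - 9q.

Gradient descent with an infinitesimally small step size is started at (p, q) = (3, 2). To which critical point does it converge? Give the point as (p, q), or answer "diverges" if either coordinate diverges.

(4, 1)

F is separable, so gradient descent decouples: p follows -∂F/∂p, q follows -∂F/∂q.
∂F/∂p = 9(p - 4)(p + 2); at p=3 this is -45, so p increases.
∂F/∂q = 9(q - 1)(q + 1); at q=2 this is 27, so q decreases.
p converges to its nearest critical value 4 (a local min of the p-part); q converges to 1. The iterate converges to (4, 1).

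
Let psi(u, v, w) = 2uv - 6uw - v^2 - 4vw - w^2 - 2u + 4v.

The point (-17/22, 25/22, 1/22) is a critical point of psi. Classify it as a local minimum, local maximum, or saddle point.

saddle point

The Hessian is constant: H = [[0, 2, -6], [2, -2, -4], [-6, -4, -2]].
Leading principal minors: Δ₁ = 0, Δ₂ = -4, Δ₃ = 176.
The minors fit neither the all-positive nor the alternating-sign pattern, so H is indefinite: a saddle point.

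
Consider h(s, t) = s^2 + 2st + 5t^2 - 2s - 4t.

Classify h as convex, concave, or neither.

convex

h is quadratic, so its Hessian is the constant matrix H = [[2, 2], [2, 10]].
det(H) = 16, tr(H) = 12.
det(H) > 0 and tr(H) > 0, so H is positive definite everywhere: convex.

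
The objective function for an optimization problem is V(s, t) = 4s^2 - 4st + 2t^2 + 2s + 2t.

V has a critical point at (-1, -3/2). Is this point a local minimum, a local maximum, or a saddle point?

The Hessian of V is constant: H = [[8, -4], [-4, 4]].
det(H) = 8·4 − (-4)² = 16.
det(H) > 0 and tr(H) = 12 > 0, so H is positive definite and the point is a local minimum.

local minimum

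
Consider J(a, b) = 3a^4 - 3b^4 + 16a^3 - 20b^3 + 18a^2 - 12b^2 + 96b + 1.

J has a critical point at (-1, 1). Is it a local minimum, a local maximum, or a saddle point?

local maximum

The mixed partial ∂²J/∂a∂b is 0, so the Hessian at any point is diag(J_aa, J_bb) = diag(12(3a^2 + 8a + 3), -12(3b^2 + 10b + 2)).
At (-1, 1): H = diag(-24, -180).
Both eigenvalues are negative, so H is negative definite: a local maximum.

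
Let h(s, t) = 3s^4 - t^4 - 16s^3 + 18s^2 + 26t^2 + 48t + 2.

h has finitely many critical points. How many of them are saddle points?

5

h separates as a function of s plus a function of t, so ∇h=0 decouples.
∂h/∂s = 12s(s - 3)(s - 1) = 0 at s ∈ {0, 1, 3}; ∂h/∂t = -4(t - 4)(t + 1)(t + 3) = 0 at t ∈ {-3, -1, 4}.
The Hessian is diagonal: diag(h_ss, h_tt). Second derivatives: h_ss(0)=36, h_ss(1)=-24, h_ss(3)=72; h_tt(-3)=-56, h_tt(-1)=40, h_tt(4)=-140.
Saddle points occur where the two diagonal entries have opposite signs: (0, -3), (0, 4), (1, -1), (3, -3), (3, 4). Count: 5.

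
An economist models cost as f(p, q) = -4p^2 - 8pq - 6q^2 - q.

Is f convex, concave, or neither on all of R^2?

concave

f is quadratic, so its Hessian is the constant matrix H = [[-8, -8], [-8, -12]].
det(H) = 32, tr(H) = -20.
det(H) > 0 and tr(H) < 0, so H is negative definite everywhere: concave.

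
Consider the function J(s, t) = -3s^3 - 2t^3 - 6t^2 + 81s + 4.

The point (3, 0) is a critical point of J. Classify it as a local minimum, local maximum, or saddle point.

local maximum

The mixed partial ∂²J/∂s∂t is 0, so the Hessian at any point is diag(J_ss, J_tt) = diag(-18s, -12(t + 1)).
At (3, 0): H = diag(-54, -12).
Both eigenvalues are negative, so H is negative definite: a local maximum.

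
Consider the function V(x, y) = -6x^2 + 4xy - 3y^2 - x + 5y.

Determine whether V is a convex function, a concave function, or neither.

concave

V is quadratic, so its Hessian is the constant matrix H = [[-12, 4], [4, -6]].
det(H) = 56, tr(H) = -18.
det(H) > 0 and tr(H) < 0, so H is negative definite everywhere: concave.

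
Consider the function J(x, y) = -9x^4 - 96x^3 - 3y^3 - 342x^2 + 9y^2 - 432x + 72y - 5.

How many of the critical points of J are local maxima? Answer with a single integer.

J separates as a function of x plus a function of y, so ∇J=0 decouples.
∂J/∂x = -36(x + 1)(x + 3)(x + 4) = 0 at x ∈ {-4, -3, -1}; ∂J/∂y = -9(y - 4)(y + 2) = 0 at y ∈ {-2, 4}.
The Hessian is diagonal: diag(J_xx, J_yy). Second derivatives: J_xx(-4)=-108, J_xx(-3)=72, J_xx(-1)=-216; J_yy(-2)=54, J_yy(4)=-54.
Local maxima occur where both diagonal entries negative: (-4, 4), (-1, 4). Count: 2.

2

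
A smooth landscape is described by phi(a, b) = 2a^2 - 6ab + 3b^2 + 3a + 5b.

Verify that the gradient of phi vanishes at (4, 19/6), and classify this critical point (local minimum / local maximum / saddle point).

saddle point

∇phi = (4a - 6b + 3, -6a + 6b + 5); substituting (4, 19/6) gives ∇phi = (0, 0), so (4, 19/6) is indeed a critical point.
The Hessian of phi is constant: H = [[4, -6], [-6, 6]].
det(H) = 4·6 − (-6)² = -12.
Since det(H) < 0, H is indefinite and the critical point is a saddle point.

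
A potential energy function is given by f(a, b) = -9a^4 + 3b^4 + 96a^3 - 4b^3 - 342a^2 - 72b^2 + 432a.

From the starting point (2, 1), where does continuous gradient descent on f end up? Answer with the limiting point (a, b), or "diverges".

f is separable, so gradient descent decouples: a follows -∂f/∂a, b follows -∂f/∂b.
∂f/∂a = -36(a - 4)(a - 3)(a - 1); at a=2 this is -72, so a increases.
∂f/∂b = 12b(b - 4)(b + 3); at b=1 this is -144, so b increases.
a converges to its nearest critical value 3 (a local min of the a-part); b converges to 4. The iterate converges to (3, 4).

(3, 4)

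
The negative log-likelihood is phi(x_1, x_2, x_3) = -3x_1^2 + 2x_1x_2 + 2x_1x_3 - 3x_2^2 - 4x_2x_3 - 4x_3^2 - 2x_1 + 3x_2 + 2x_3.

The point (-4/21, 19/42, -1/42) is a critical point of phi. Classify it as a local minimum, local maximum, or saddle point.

local maximum

The Hessian is constant: H = [[-6, 2, 2], [2, -6, -4], [2, -4, -8]].
Leading principal minors: Δ₁ = -6, Δ₂ = 32, Δ₃ = -168.
The minors alternate sign starting negative (−, +, −), so H is negative definite: a local maximum.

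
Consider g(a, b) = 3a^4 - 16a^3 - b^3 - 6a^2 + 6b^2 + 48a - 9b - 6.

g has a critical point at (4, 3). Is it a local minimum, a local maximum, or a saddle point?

saddle point

The mixed partial ∂²g/∂a∂b is 0, so the Hessian at any point is diag(g_aa, g_bb) = diag(12(3a^2 - 8a - 1), 6(-b + 2)).
At (4, 3): H = diag(180, -6).
The eigenvalues have opposite signs, so H is indefinite: a saddle point.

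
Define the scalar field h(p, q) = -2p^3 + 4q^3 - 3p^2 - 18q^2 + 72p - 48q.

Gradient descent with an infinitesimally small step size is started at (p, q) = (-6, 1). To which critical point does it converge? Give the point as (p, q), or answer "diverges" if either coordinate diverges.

h is separable, so gradient descent decouples: p follows -∂h/∂p, q follows -∂h/∂q.
∂h/∂p = -6(p - 3)(p + 4); at p=-6 this is -108, so p increases.
∂h/∂q = 12(q - 4)(q + 1); at q=1 this is -72, so q increases.
p converges to its nearest critical value -4 (a local min of the p-part); q converges to 4. The iterate converges to (-4, 4).

(-4, 4)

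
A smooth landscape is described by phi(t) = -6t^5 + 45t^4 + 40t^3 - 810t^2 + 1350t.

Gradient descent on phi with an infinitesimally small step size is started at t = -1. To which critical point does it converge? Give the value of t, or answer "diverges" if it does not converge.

-3

phi'(t) = -30(t - 5)(t - 3)(t - 1)(t + 3), so phi'(-1) = 2880.
Gradient descent moves in the -phi' direction, i.e. t is decreasing.
The nearest critical point in that direction is t = -3, where phi'' = 5760 > 0 (a local minimum). The iterate converges there.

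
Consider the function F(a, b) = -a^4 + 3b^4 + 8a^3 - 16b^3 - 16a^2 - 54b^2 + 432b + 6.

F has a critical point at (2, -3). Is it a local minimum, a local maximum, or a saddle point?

The mixed partial ∂²F/∂a∂b is 0, so the Hessian at any point is diag(F_aa, F_bb) = diag(4(-3a^2 + 12a - 8), 12(3b^2 - 8b - 9)).
At (2, -3): H = diag(16, 504).
Both eigenvalues are positive, so H is positive definite: a local minimum.

local minimum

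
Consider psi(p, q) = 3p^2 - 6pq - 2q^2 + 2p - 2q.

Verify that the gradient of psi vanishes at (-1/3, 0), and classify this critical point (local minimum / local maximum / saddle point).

∇psi = (6p - 6q + 2, -6p - 4q - 2); substituting (-1/3, 0) gives ∇psi = (0, 0), so (-1/3, 0) is indeed a critical point.
The Hessian of psi is constant: H = [[6, -6], [-6, -4]].
det(H) = 6·(-4) − (-6)² = -60.
Since det(H) < 0, H is indefinite and the critical point is a saddle point.

saddle point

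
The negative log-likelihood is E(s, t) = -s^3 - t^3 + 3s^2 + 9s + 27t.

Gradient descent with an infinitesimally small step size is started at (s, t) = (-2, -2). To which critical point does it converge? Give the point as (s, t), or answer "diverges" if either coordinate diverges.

E is separable, so gradient descent decouples: s follows -∂E/∂s, t follows -∂E/∂t.
∂E/∂s = -3(s - 3)(s + 1); at s=-2 this is -15, so s increases.
∂E/∂t = -3(t - 3)(t + 3); at t=-2 this is 15, so t decreases.
s converges to its nearest critical value -1 (a local min of the s-part); t converges to -3. The iterate converges to (-1, -3).

(-1, -3)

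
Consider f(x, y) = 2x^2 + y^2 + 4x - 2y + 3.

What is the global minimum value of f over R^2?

f(x,y) separates as P(x) + Q(y) + 3, so its minimum is min P + min Q + 3.
P'(x) = 4x + 4 vanishes at x ∈ {-1}; Q'(y) = 2y - 2 vanishes at y ∈ {1}.
Local minima of P (where P''>0): P(-1)=-2. Local minima of Q: Q(1)=-1.
So the global minimum of f is P(-1) + Q(1) + 3 = -2 − 1 + 3 = 0, attained at (-1, 1).

0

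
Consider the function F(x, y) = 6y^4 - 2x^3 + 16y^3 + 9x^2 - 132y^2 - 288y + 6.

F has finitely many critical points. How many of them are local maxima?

1

F separates as a function of x plus a function of y, so ∇F=0 decouples.
∂F/∂x = -6x(x - 3) = 0 at x ∈ {0, 3}; ∂F/∂y = 24(y - 3)(y + 1)(y + 4) = 0 at y ∈ {-4, -1, 3}.
The Hessian is diagonal: diag(F_xx, F_yy). Second derivatives: F_xx(0)=18, F_xx(3)=-18; F_yy(-4)=504, F_yy(-1)=-288, F_yy(3)=672.
Local maxima occur where both diagonal entries negative: (3, -1). Count: 1.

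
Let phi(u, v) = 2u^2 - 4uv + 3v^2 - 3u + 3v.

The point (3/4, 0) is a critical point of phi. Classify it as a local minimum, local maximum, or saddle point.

local minimum

The Hessian of phi is constant: H = [[4, -4], [-4, 6]].
det(H) = 4·6 − (-4)² = 8.
det(H) > 0 and tr(H) = 10 > 0, so H is positive definite and the point is a local minimum.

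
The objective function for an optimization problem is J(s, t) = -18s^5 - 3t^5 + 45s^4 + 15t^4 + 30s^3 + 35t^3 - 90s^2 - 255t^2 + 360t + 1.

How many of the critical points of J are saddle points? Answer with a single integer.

8

J separates as a function of s plus a function of t, so ∇J=0 decouples.
∂J/∂s = -90s(s - 2)(s - 1)(s + 1) = 0 at s ∈ {-1, 0, 1, 2}; ∂J/∂t = -15(t - 4)(t - 2)(t - 1)(t + 3) = 0 at t ∈ {-3, 1, 2, 4}.
The Hessian is diagonal: diag(J_ss, J_tt). Second derivatives: J_ss(-1)=540, J_ss(0)=-180, J_ss(1)=180, J_ss(2)=-540; J_tt(-3)=2100, J_tt(1)=-180, J_tt(2)=150, J_tt(4)=-630.
Saddle points occur where the two diagonal entries have opposite signs: (-1, 1), (-1, 4), (0, -3), (0, 2), (1, 1), (1, 4), (2, -3), (2, 2). Count: 8.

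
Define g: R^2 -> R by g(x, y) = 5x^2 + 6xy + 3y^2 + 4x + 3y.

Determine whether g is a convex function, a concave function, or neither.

convex

g is quadratic, so its Hessian is the constant matrix H = [[10, 6], [6, 6]].
det(H) = 24, tr(H) = 16.
det(H) > 0 and tr(H) > 0, so H is positive definite everywhere: convex.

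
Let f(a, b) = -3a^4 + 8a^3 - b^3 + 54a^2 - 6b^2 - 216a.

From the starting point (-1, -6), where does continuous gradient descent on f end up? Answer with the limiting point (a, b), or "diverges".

f is separable, so gradient descent decouples: a follows -∂f/∂a, b follows -∂f/∂b.
∂f/∂a = -12(a - 3)(a - 2)(a + 3); at a=-1 this is -288, so a increases.
∂f/∂b = -3b(b + 4); at b=-6 this is -36, so b increases.
a converges to its nearest critical value 2 (a local min of the a-part); b converges to -4. The iterate converges to (2, -4).

(2, -4)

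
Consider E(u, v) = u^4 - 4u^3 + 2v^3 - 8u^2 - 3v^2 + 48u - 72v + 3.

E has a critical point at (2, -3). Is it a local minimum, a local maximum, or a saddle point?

The mixed partial ∂²E/∂u∂v is 0, so the Hessian at any point is diag(E_uu, E_vv) = diag(4(3u^2 - 6u - 4), 6(2v - 1)).
At (2, -3): H = diag(-16, -42).
Both eigenvalues are negative, so H is negative definite: a local maximum.

local maximum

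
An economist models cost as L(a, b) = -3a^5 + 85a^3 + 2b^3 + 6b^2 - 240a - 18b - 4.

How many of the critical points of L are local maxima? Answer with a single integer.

L separates as a function of a plus a function of b, so ∇L=0 decouples.
∂L/∂a = -15(a - 4)(a - 1)(a + 1)(a + 4) = 0 at a ∈ {-4, -1, 1, 4}; ∂L/∂b = 6(b - 1)(b + 3) = 0 at b ∈ {-3, 1}.
The Hessian is diagonal: diag(L_aa, L_bb). Second derivatives: L_aa(-4)=1800, L_aa(-1)=-450, L_aa(1)=450, L_aa(4)=-1800; L_bb(-3)=-24, L_bb(1)=24.
Local maxima occur where both diagonal entries negative: (-1, -3), (4, -3). Count: 2.

2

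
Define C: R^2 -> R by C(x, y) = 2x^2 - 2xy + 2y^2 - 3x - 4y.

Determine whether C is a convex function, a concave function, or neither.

C is quadratic, so its Hessian is the constant matrix H = [[4, -2], [-2, 4]].
det(H) = 12, tr(H) = 8.
det(H) > 0 and tr(H) > 0, so H is positive definite everywhere: convex.

convex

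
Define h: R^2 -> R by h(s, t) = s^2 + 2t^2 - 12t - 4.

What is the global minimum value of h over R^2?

-22

h(s,t) separates as P(s) + Q(t) − 4, so its minimum is min P + min Q − 4.
P'(s) = 2s vanishes at s ∈ {0}; Q'(t) = 4(t - 3) vanishes at t ∈ {3}.
Local minima of P (where P''>0): P(0)=0. Local minima of Q: Q(3)=-18.
So the global minimum of h is P(0) + Q(3) − 4 = 0 − 18 − 4 = -22, attained at (0, 3).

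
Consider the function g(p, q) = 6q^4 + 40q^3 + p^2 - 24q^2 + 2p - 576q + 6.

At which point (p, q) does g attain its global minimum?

g(p,q) separates as A(p) + B(q) + 6, so its minimum is min A + min B + 6.
A'(p) = 2p + 2 vanishes at p ∈ {-1}; B'(q) = 24(q - 2)(q + 3)(q + 4) vanishes at q ∈ {-4, -3, 2}.
Local minima of A (where A''>0): A(-1)=-1. Local minima of B: B(-4)=896, B(2)=-832.
So the global minimum of g is A(-1) + B(2) + 6 = -1 − 832 + 6 = -827, attained at (-1, 2).

(-1, 2)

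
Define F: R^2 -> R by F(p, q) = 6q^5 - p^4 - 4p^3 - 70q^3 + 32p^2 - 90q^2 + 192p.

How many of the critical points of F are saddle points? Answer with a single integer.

6

F separates as a function of p plus a function of q, so ∇F=0 decouples.
∂F/∂p = -4(p - 4)(p + 3)(p + 4) = 0 at p ∈ {-4, -3, 4}; ∂F/∂q = 30q(q - 3)(q + 1)(q + 2) = 0 at q ∈ {-2, -1, 0, 3}.
The Hessian is diagonal: diag(F_pp, F_qq). Second derivatives: F_pp(-4)=-32, F_pp(-3)=28, F_pp(4)=-224; F_qq(-2)=-300, F_qq(-1)=120, F_qq(0)=-180, F_qq(3)=1800.
Saddle points occur where the two diagonal entries have opposite signs: (-4, -1), (-4, 3), (-3, -2), (-3, 0), (4, -1), (4, 3). Count: 6.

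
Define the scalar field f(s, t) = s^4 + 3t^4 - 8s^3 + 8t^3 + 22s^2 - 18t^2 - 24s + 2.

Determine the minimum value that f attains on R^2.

f(s,t) separates as P(s) + Q(t) + 2, so its minimum is min P + min Q + 2.
P'(s) = 4(s - 3)(s - 2)(s - 1) vanishes at s ∈ {1, 2, 3}; Q'(t) = 12t(t - 1)(t + 3) vanishes at t ∈ {-3, 0, 1}.
Local minima of P (where P''>0): P(1)=-9, P(3)=-9. Local minima of Q: Q(-3)=-135, Q(1)=-7.
So the global minimum of f is P(1) + Q(-3) + 2 = -9 − 135 + 2 = -142, attained at (1, -3).

-142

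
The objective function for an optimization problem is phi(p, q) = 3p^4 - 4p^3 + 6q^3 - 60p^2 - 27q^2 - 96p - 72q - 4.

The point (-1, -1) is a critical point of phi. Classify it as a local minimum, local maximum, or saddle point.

local maximum

The mixed partial ∂²phi/∂p∂q is 0, so the Hessian at any point is diag(phi_pp, phi_qq) = diag(12(3p^2 - 2p - 10), 18(2q - 3)).
At (-1, -1): H = diag(-60, -90).
Both eigenvalues are negative, so H is negative definite: a local maximum.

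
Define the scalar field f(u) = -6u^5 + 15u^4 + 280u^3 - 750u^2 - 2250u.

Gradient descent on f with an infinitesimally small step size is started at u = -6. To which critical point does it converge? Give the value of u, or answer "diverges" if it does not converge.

f'(u) = -30(u - 5)(u - 3)(u + 1)(u + 5), so f'(-6) = -14850.
Gradient descent moves in the -f' direction, i.e. u is increasing.
The nearest critical point in that direction is u = -5, where f'' = 9600 > 0 (a local minimum). The iterate converges there.

-5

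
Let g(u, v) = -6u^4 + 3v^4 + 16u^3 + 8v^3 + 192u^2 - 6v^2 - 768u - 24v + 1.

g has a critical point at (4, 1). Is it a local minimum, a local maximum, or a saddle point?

saddle point

The mixed partial ∂²g/∂u∂v is 0, so the Hessian at any point is diag(g_uu, g_vv) = diag(24(-3u^2 + 4u + 16), 12(3v^2 + 4v - 1)).
At (4, 1): H = diag(-384, 72).
The eigenvalues have opposite signs, so H is indefinite: a saddle point.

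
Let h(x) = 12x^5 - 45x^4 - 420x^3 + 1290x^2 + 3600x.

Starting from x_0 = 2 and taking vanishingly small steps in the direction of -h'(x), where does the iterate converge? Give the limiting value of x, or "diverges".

-1

h'(x) = 60(x - 5)(x - 3)(x + 1)(x + 4), so h'(2) = 3240.
Gradient descent moves in the -h' direction, i.e. x is decreasing.
The nearest critical point in that direction is x = -1, where h'' = 4320 > 0 (a local minimum). The iterate converges there.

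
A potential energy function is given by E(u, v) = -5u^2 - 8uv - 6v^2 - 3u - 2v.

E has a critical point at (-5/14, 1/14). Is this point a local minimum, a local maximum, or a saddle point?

local maximum

The Hessian of E is constant: H = [[-10, -8], [-8, -12]].
det(H) = (-10)·(-12) − (-8)² = 56.
det(H) > 0 and tr(H) = -22 < 0, so H is negative definite and the point is a local maximum.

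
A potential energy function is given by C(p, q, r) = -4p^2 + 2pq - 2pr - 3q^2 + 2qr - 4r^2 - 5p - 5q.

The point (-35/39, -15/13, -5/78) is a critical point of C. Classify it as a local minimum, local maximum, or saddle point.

local maximum

The Hessian is constant: H = [[-8, 2, -2], [2, -6, 2], [-2, 2, -8]].
Leading principal minors: Δ₁ = -8, Δ₂ = 44, Δ₃ = -312.
The minors alternate sign starting negative (−, +, −), so H is negative definite: a local maximum.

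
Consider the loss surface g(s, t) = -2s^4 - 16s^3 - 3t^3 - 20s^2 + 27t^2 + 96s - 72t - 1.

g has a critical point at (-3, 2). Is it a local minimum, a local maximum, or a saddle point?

The mixed partial ∂²g/∂s∂t is 0, so the Hessian at any point is diag(g_ss, g_tt) = diag(-8(3s^2 + 12s + 5), 18(-t + 3)).
At (-3, 2): H = diag(32, 18).
Both eigenvalues are positive, so H is positive definite: a local minimum.

local minimum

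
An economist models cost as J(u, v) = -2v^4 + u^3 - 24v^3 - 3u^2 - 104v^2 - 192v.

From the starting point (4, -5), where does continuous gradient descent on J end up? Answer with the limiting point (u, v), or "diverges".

diverges

J is separable, so gradient descent decouples: u follows -∂J/∂u, v follows -∂J/∂v.
∂J/∂u = 3u(u - 2); at u=4 this is 24, so u decreases.
∂J/∂v = -8(v + 2)(v + 3)(v + 4); at v=-5 this is 48, so v decreases.
The v-coordinate has no critical point in that direction and runs off to infinity.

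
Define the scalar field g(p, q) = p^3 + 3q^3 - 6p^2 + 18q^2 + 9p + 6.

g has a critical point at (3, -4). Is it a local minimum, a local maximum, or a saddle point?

The mixed partial ∂²g/∂p∂q is 0, so the Hessian at any point is diag(g_pp, g_qq) = diag(6(p - 2), 18(q + 2)).
At (3, -4): H = diag(6, -36).
The eigenvalues have opposite signs, so H is indefinite: a saddle point.

saddle point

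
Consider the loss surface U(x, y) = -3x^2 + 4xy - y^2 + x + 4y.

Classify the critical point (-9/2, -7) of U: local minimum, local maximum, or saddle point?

The Hessian of U is constant: H = [[-6, 4], [4, -2]].
det(H) = (-6)·(-2) − 4² = -4.
Since det(H) < 0, H is indefinite and the critical point is a saddle point.

saddle point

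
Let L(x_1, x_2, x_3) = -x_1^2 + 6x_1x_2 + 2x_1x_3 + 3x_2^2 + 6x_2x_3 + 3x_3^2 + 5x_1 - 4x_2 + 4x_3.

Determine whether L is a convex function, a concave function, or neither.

L is quadratic, so its Hessian is the constant matrix H = [[-2, 6, 2], [6, 6, 6], [2, 6, 6]].
Leading principal minors: -2, -48, -96.
Neither pattern holds ⇒ H is indefinite ⇒ neither convex nor concave.

neither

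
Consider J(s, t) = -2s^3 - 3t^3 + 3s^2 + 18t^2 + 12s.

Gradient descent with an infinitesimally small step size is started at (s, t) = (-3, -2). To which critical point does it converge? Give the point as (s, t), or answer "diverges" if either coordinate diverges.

J is separable, so gradient descent decouples: s follows -∂J/∂s, t follows -∂J/∂t.
∂J/∂s = -6(s - 2)(s + 1); at s=-3 this is -60, so s increases.
∂J/∂t = -9t(t - 4); at t=-2 this is -108, so t increases.
s converges to its nearest critical value -1 (a local min of the s-part); t converges to 0. The iterate converges to (-1, 0).

(-1, 0)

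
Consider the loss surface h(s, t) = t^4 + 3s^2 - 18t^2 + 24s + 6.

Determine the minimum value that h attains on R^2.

-123

h(s,t) separates as P(s) + Q(t) + 6, so its minimum is min P + min Q + 6.
P'(s) = 6s + 24 vanishes at s ∈ {-4}; Q'(t) = 4t(t - 3)(t + 3) vanishes at t ∈ {-3, 0, 3}.
Local minima of P (where P''>0): P(-4)=-48. Local minima of Q: Q(-3)=-81, Q(3)=-81.
So the global minimum of h is P(-4) + Q(-3) + 6 = -48 − 81 + 6 = -123, attained at (-4, -3).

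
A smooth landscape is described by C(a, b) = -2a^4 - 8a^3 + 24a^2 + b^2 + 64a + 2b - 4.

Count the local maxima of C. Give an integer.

C separates as a function of a plus a function of b, so ∇C=0 decouples.
∂C/∂a = -8(a - 2)(a + 1)(a + 4) = 0 at a ∈ {-4, -1, 2}; ∂C/∂b = 2(b + 1) = 0 at b ∈ {-1}.
The Hessian is diagonal: diag(C_aa, C_bb). Second derivatives: C_aa(-4)=-144, C_aa(-1)=72, C_aa(2)=-144; C_bb(-1)=2.
Local maxima occur where both diagonal entries negative: none. Count: 0.

0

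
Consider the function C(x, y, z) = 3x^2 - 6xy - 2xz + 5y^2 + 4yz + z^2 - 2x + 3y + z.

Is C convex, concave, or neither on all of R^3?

convex

C is quadratic, so its Hessian is the constant matrix H = [[6, -6, -2], [-6, 10, 4], [-2, 4, 2]].
Leading principal minors: 6, 24, 8.
All positive ⇒ H ≻ 0 ⇒ convex.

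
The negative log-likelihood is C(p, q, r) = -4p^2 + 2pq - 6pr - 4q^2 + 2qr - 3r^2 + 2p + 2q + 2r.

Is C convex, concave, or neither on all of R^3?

concave

C is quadratic, so its Hessian is the constant matrix H = [[-8, 2, -6], [2, -8, 2], [-6, 2, -6]].
Leading principal minors: -8, 60, -88.
Signs alternate −, +, − ⇒ H ≺ 0 ⇒ concave.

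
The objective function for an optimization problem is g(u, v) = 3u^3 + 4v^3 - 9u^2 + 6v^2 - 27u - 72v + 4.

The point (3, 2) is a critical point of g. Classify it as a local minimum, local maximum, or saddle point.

local minimum

The mixed partial ∂²g/∂u∂v is 0, so the Hessian at any point is diag(g_uu, g_vv) = diag(18(u - 1), 12(2v + 1)).
At (3, 2): H = diag(36, 60).
Both eigenvalues are positive, so H is positive definite: a local minimum.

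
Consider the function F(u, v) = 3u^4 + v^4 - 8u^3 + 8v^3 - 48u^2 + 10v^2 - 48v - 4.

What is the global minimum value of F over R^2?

-545

F(u,v) separates as P(u) + Q(v) − 4, so its minimum is min P + min Q − 4.
P'(u) = 12u(u - 4)(u + 2) vanishes at u ∈ {-2, 0, 4}; Q'(v) = 4(v - 1)(v + 3)(v + 4) vanishes at v ∈ {-4, -3, 1}.
Local minima of P (where P''>0): P(-2)=-80, P(4)=-512. Local minima of Q: Q(-4)=96, Q(1)=-29.
So the global minimum of F is P(4) + Q(1) − 4 = -512 − 29 − 4 = -545, attained at (4, 1).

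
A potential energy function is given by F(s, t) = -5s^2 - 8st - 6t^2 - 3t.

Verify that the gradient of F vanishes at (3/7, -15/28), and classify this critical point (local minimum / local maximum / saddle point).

local maximum

∇F = (-10s - 8t, -8s - 12t - 3); substituting (3/7, -15/28) gives ∇F = (0, 0), so (3/7, -15/28) is indeed a critical point.
The Hessian of F is constant: H = [[-10, -8], [-8, -12]].
det(H) = (-10)·(-12) − (-8)² = 56.
det(H) > 0 and tr(H) = -22 < 0, so H is negative definite and the point is a local maximum.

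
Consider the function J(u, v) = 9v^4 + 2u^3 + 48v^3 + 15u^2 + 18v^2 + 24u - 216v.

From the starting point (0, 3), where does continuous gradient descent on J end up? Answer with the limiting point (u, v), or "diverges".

J is separable, so gradient descent decouples: u follows -∂J/∂u, v follows -∂J/∂v.
∂J/∂u = 6(u + 1)(u + 4); at u=0 this is 24, so u decreases.
∂J/∂v = 36(v - 1)(v + 2)(v + 3); at v=3 this is 2160, so v decreases.
u converges to its nearest critical value -1 (a local min of the u-part); v converges to 1. The iterate converges to (-1, 1).

(-1, 1)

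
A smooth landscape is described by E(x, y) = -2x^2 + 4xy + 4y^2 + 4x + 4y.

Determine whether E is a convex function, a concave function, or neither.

E is quadratic, so its Hessian is the constant matrix H = [[-4, 4], [4, 8]].
det(H) = -48, tr(H) = 4.
det(H) < 0, so H is indefinite: neither convex nor concave.

neither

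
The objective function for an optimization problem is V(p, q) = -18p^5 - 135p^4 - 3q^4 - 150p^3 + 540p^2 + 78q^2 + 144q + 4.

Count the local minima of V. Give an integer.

2

V separates as a function of p plus a function of q, so ∇V=0 decouples.
∂V/∂p = -90p(p - 1)(p + 3)(p + 4) = 0 at p ∈ {-4, -3, 0, 1}; ∂V/∂q = -12(q - 4)(q + 1)(q + 3) = 0 at q ∈ {-3, -1, 4}.
The Hessian is diagonal: diag(V_pp, V_qq). Second derivatives: V_pp(-4)=1800, V_pp(-3)=-1080, V_pp(0)=1080, V_pp(1)=-1800; V_qq(-3)=-168, V_qq(-1)=120, V_qq(4)=-420.
Local minima occur where both diagonal entries positive: (-4, -1), (0, -1). Count: 2.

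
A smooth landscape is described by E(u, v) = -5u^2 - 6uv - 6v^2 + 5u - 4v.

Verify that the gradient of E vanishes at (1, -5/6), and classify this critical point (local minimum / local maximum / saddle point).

local maximum

∇E = (-10u - 6v + 5, -6u - 12v - 4); substituting (1, -5/6) gives ∇E = (0, 0), so (1, -5/6) is indeed a critical point.
The Hessian of E is constant: H = [[-10, -6], [-6, -12]].
det(H) = (-10)·(-12) − (-6)² = 84.
det(H) > 0 and tr(H) = -22 < 0, so H is negative definite and the point is a local maximum.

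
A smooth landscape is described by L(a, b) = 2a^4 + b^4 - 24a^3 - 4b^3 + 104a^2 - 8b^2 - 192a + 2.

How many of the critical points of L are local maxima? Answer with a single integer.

L separates as a function of a plus a function of b, so ∇L=0 decouples.
∂L/∂a = 8(a - 4)(a - 3)(a - 2) = 0 at a ∈ {2, 3, 4}; ∂L/∂b = 4b(b - 4)(b + 1) = 0 at b ∈ {-1, 0, 4}.
The Hessian is diagonal: diag(L_aa, L_bb). Second derivatives: L_aa(2)=16, L_aa(3)=-8, L_aa(4)=16; L_bb(-1)=20, L_bb(0)=-16, L_bb(4)=80.
Local maxima occur where both diagonal entries negative: (3, 0). Count: 1.

1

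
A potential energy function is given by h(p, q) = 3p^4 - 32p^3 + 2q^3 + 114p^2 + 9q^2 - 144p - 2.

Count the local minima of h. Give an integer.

h separates as a function of p plus a function of q, so ∇h=0 decouples.
∂h/∂p = 12(p - 4)(p - 3)(p - 1) = 0 at p ∈ {1, 3, 4}; ∂h/∂q = 6q(q + 3) = 0 at q ∈ {-3, 0}.
The Hessian is diagonal: diag(h_pp, h_qq). Second derivatives: h_pp(1)=72, h_pp(3)=-24, h_pp(4)=36; h_qq(-3)=-18, h_qq(0)=18.
Local minima occur where both diagonal entries positive: (1, 0), (4, 0). Count: 2.

2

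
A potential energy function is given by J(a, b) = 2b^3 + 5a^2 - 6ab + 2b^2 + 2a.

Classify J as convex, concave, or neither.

neither

The term 2b^3 is cubic, so the Hessian is not constant.
∂²J/∂b² = 12b + 4, which takes both signs as b varies (negative for sufficiently negative b). A diagonal entry of the Hessian changing sign means the Hessian is neither positive- nor negative-semidefinite on all of R^2.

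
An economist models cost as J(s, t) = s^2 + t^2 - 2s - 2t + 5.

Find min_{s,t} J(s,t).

J(s,t) separates as P(s) + Q(t) + 5, so its minimum is min P + min Q + 5.
P'(s) = 2s - 2 vanishes at s ∈ {1}; Q'(t) = 2(t - 1) vanishes at t ∈ {1}.
Local minima of P (where P''>0): P(1)=-1. Local minima of Q: Q(1)=-1.
So the global minimum of J is P(1) + Q(1) + 5 = -1 − 1 + 5 = 3, attained at (1, 1).

3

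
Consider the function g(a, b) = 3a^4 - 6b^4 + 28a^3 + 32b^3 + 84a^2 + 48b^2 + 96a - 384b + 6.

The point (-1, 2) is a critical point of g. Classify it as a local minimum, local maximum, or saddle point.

The mixed partial ∂²g/∂a∂b is 0, so the Hessian at any point is diag(g_aa, g_bb) = diag(12(3a^2 + 14a + 14), 24(-3b^2 + 8b + 4)).
At (-1, 2): H = diag(36, 192).
Both eigenvalues are positive, so H is positive definite: a local minimum.

local minimum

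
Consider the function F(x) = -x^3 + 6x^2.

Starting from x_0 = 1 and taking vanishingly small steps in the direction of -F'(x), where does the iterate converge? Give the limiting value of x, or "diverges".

F'(x) = -3x(x - 4), so F'(1) = 9.
Gradient descent moves in the -F' direction, i.e. x is decreasing.
The nearest critical point in that direction is x = 0, where F'' = 12 > 0 (a local minimum). The iterate converges there.

0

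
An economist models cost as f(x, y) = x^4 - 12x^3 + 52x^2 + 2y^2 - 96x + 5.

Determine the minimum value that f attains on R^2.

f(x,y) separates as P(x) + Q(y) + 5, so its minimum is min P + min Q + 5.
P'(x) = 4(x - 4)(x - 3)(x - 2) vanishes at x ∈ {2, 3, 4}; Q'(y) = 4y vanishes at y ∈ {0}.
Local minima of P (where P''>0): P(2)=-64, P(4)=-64. Local minima of Q: Q(0)=0.
So the global minimum of f is P(2) + Q(0) + 5 = -64 + 0 + 5 = -59, attained at (2, 0).

-59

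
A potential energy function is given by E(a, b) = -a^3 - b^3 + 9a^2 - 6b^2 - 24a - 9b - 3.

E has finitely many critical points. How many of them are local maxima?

E separates as a function of a plus a function of b, so ∇E=0 decouples.
∂E/∂a = -3(a - 4)(a - 2) = 0 at a ∈ {2, 4}; ∂E/∂b = -3(b + 1)(b + 3) = 0 at b ∈ {-3, -1}.
The Hessian is diagonal: diag(E_aa, E_bb). Second derivatives: E_aa(2)=6, E_aa(4)=-6; E_bb(-3)=6, E_bb(-1)=-6.
Local maxima occur where both diagonal entries negative: (4, -1). Count: 1.

1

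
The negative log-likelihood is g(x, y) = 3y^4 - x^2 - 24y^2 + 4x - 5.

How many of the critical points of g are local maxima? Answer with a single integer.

1

g separates as a function of x plus a function of y, so ∇g=0 decouples.
∂g/∂x = -2(x - 2) = 0 at x ∈ {2}; ∂g/∂y = 12y(y - 2)(y + 2) = 0 at y ∈ {-2, 0, 2}.
The Hessian is diagonal: diag(g_xx, g_yy). Second derivatives: g_xx(2)=-2; g_yy(-2)=96, g_yy(0)=-48, g_yy(2)=96.
Local maxima occur where both diagonal entries negative: (2, 0). Count: 1.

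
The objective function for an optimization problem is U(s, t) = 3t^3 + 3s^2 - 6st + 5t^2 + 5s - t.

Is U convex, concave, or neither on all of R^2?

The term 3t^3 is cubic, so the Hessian is not constant.
∂²U/∂t² = 18t + 10, which takes both signs as t varies (negative for sufficiently negative t). A diagonal entry of the Hessian changing sign means the Hessian is neither positive- nor negative-semidefinite on all of R^2.

neither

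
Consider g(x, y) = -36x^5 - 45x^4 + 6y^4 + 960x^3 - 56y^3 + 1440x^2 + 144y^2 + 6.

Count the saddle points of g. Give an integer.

g separates as a function of x plus a function of y, so ∇g=0 decouples.
∂g/∂x = -180x(x - 4)(x + 1)(x + 4) = 0 at x ∈ {-4, -1, 0, 4}; ∂g/∂y = 24y(y - 4)(y - 3) = 0 at y ∈ {0, 3, 4}.
The Hessian is diagonal: diag(g_xx, g_yy). Second derivatives: g_xx(-4)=17280, g_xx(-1)=-2700, g_xx(0)=2880, g_xx(4)=-28800; g_yy(0)=288, g_yy(3)=-72, g_yy(4)=96.
Saddle points occur where the two diagonal entries have opposite signs: (-4, 3), (-1, 0), (-1, 4), (0, 3), (4, 0), (4, 4). Count: 6.

6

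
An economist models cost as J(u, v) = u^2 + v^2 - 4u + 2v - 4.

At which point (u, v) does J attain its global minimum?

J(u,v) separates as P(u) + Q(v) − 4, so its minimum is min P + min Q − 4.
P'(u) = 2u - 4 vanishes at u ∈ {2}; Q'(v) = 2v + 2 vanishes at v ∈ {-1}.
Local minima of P (where P''>0): P(2)=-4. Local minima of Q: Q(-1)=-1.
So the global minimum of J is P(2) + Q(-1) − 4 = -4 − 1 − 4 = -9, attained at (2, -1).

(2, -1)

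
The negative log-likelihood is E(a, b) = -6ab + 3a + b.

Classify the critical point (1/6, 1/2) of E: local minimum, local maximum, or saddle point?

saddle point

The Hessian of E is constant: H = [[0, -6], [-6, 0]].
det(H) = 0·0 − (-6)² = -36.
Since det(H) < 0, H is indefinite and the critical point is a saddle point.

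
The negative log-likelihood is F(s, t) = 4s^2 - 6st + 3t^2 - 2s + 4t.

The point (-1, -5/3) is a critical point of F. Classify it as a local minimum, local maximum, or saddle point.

local minimum

The Hessian of F is constant: H = [[8, -6], [-6, 6]].
det(H) = 8·6 − (-6)² = 12.
det(H) > 0 and tr(H) = 14 > 0, so H is positive definite and the point is a local minimum.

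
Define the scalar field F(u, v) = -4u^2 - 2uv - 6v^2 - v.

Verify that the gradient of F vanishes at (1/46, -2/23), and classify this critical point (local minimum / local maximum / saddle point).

local maximum

∇F = (-8u - 2v, -2u - 12v - 1); substituting (1/46, -2/23) gives ∇F = (0, 0), so (1/46, -2/23) is indeed a critical point.
The Hessian of F is constant: H = [[-8, -2], [-2, -12]].
det(H) = (-8)·(-12) − (-2)² = 92.
det(H) > 0 and tr(H) = -20 < 0, so H is negative definite and the point is a local maximum.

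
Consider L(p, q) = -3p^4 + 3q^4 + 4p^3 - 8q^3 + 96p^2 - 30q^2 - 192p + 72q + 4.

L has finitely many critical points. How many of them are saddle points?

5

L separates as a function of p plus a function of q, so ∇L=0 decouples.
∂L/∂p = -12(p - 4)(p - 1)(p + 4) = 0 at p ∈ {-4, 1, 4}; ∂L/∂q = 12(q - 3)(q - 1)(q + 2) = 0 at q ∈ {-2, 1, 3}.
The Hessian is diagonal: diag(L_pp, L_qq). Second derivatives: L_pp(-4)=-480, L_pp(1)=180, L_pp(4)=-288; L_qq(-2)=180, L_qq(1)=-72, L_qq(3)=120.
Saddle points occur where the two diagonal entries have opposite signs: (-4, -2), (-4, 3), (1, 1), (4, -2), (4, 3). Count: 5.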